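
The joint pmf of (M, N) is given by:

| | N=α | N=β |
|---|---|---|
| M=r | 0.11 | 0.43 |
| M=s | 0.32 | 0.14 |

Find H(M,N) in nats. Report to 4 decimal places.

H(M,N) = −Σ p(x,y)·ln p(x,y) over all 4 cells.
  cell (r,α): −0.11·ln0.11 = 0.24280
  cell (r,β): −0.43·ln0.43 = 0.36291
  cell (s,α): −0.32·ln0.32 = 0.36462
  cell (s,β): −0.14·ln0.14 = 0.27526
Sum = 1.2456 nats.

1.2456 nats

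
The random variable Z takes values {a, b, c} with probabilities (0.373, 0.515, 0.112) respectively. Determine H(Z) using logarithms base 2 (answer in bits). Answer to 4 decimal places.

1.3775 bits

H(Z) = −Σ p·log₂ p.
  −(0.373)·log₂(0.373) = 0.53069
  −(0.515)·log₂(0.515) = 0.49304
  −(0.112)·log₂(0.112) = 0.35374
Sum: 0.53069 + 0.49304 + 0.35374 = 1.3775 bits.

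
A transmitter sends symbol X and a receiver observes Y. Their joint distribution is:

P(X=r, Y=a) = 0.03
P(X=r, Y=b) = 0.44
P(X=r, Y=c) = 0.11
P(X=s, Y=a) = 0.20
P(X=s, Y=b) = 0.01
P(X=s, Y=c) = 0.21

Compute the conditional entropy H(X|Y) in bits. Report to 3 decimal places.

Chain rule: H(X|Y) = H(X,Y) − H(Y).
Marginals: p(X) = (0.5800, 0.4200), p(Y) = (0.2300, 0.4500, 0.3200).
H(X,Y) = 2.0268 bits; H(Y) = 1.5321 bits.
H(X|Y) = 2.0268 − 1.5321 = 0.495 bits.

0.495 bits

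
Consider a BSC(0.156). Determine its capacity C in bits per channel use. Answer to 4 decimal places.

Binary symmetric channel: C = 1 − h₂(ε) where h₂ is the binary entropy function.
h₂(0.156) = −0.156·log₂0.156 − 0.844·log₂0.844 = 0.6247.
C = 1 − 0.6247 = 0.3753 bits per channel use.

0.3753 bits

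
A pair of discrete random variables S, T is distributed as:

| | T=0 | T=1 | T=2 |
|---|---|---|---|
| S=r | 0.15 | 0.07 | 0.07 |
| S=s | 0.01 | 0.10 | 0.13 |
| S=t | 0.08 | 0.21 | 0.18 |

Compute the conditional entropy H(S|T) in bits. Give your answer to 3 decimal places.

1.384 bits

Chain rule: H(S|T) = H(S,T) − H(T).
Marginals: p(S) = (0.2900, 0.2400, 0.4700), p(T) = (0.2400, 0.3800, 0.3800).
H(S,T) = 2.9386 bits; H(T) = 1.5550 bits.
H(S|T) = 2.9386 − 1.5550 = 1.384 bits.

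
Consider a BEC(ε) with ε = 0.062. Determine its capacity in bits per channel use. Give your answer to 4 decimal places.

Binary erasure channel: capacity C = 1 − ε.
C = 1 − 0.062 = 0.9380 bits per channel use.

0.9380 bits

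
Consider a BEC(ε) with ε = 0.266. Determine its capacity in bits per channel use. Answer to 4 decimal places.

0.7340 bits

Binary erasure channel: capacity C = 1 − ε.
C = 1 − 0.266 = 0.7340 bits per channel use.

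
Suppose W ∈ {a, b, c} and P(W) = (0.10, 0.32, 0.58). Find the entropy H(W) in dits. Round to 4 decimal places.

H(W) = −Σ p·log₁₀ p.
  −(0.10)·log₁₀(0.10) = 0.10000
  −(0.32)·log₁₀(0.32) = 0.15835
  −(0.58)·log₁₀(0.58) = 0.13721
Sum: 0.10000 + 0.15835 + 0.13721 = 0.3956 dits.

0.3956 dits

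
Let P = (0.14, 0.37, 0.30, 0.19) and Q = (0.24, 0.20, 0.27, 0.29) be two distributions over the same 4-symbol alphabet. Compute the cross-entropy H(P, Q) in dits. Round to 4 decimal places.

H(P,Q) = −Σ p·log₁₀ q.
  −0.14·log₁₀(0.24) = 0.08677
  −0.37·log₁₀(0.20) = 0.25862
  −0.30·log₁₀(0.27) = 0.17059
  −0.19·log₁₀(0.29) = 0.10214
H(P,Q) = 0.6181 dits.

0.6181 dits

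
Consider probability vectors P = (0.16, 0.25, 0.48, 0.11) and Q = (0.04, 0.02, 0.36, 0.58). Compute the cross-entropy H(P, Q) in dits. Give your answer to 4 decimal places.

0.8874 dits

H(P,Q) = −Σ p·log₁₀ q.
  −0.16·log₁₀(0.04) = 0.22367
  −0.25·log₁₀(0.02) = 0.42474
  −0.48·log₁₀(0.36) = 0.21297
  −0.11·log₁₀(0.58) = 0.02602
H(P,Q) = 0.8874 dits.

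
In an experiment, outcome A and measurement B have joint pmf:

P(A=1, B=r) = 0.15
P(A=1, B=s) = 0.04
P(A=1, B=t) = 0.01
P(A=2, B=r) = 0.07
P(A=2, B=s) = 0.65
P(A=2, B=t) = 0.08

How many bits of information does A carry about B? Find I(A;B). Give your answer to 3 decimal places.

Marginals: p(A) = (0.2000, 0.8000), p(B) = (0.2200, 0.6900, 0.0900).
I(A;B) = H(A) + H(B) − H(A,B).
H(A) = 0.7219, H(B) = 1.1626, H(A,B) = 1.6268.
I(A;B) = 0.7219 + 1.1626 − 1.6268 = 0.258 bits.

0.258 bits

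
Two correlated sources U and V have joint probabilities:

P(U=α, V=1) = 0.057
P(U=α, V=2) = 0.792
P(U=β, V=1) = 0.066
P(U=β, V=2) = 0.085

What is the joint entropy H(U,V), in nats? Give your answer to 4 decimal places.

H(U,V) = −Σ p(x,y)·ln p(x,y) over all 4 cells.
  cell (α,1): −0.057·ln0.057 = 0.16329
  cell (α,2): −0.792·ln0.792 = 0.18469
  cell (β,1): −0.066·ln0.066 = 0.17939
  cell (β,2): −0.085·ln0.085 = 0.20953
Sum = 0.7369 nats.

0.7369 nats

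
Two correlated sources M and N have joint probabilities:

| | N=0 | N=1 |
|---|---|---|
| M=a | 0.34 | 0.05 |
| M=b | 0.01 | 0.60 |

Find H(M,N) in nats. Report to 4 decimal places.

H(M,N) = −Σ p(x,y)·ln p(x,y) over all 4 cells.
  cell (a,0): −0.34·ln0.34 = 0.36680
  cell (a,1): −0.05·ln0.05 = 0.14979
  cell (b,0): −0.01·ln0.01 = 0.04605
  cell (b,1): −0.60·ln0.60 = 0.30650
Sum = 0.8691 nats.

0.8691 nats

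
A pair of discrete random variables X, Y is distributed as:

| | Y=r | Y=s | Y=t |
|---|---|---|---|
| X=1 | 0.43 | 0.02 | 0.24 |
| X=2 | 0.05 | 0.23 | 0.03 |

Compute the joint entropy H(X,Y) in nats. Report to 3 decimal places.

H(X,Y) = −Σ p(x,y)·ln p(x,y) over all 6 cells.
  cell (1,r): −0.43·ln0.43 = 0.3629
  cell (1,s): −0.02·ln0.02 = 0.0782
  cell (1,t): −0.24·ln0.24 = 0.3425
  cell (2,r): −0.05·ln0.05 = 0.1498
  cell (2,s): −0.23·ln0.23 = 0.3380
  cell (2,t): −0.03·ln0.03 = 0.1052
Sum = 1.377 nats.

1.377 nats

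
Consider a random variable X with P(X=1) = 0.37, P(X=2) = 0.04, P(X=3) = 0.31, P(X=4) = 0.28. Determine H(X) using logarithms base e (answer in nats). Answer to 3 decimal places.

1.216 nats

H(X) = −Σ p·ln p.
  −(0.37)·ln(0.37) = 0.3679
  −(0.04)·ln(0.04) = 0.1288
  −(0.31)·ln(0.31) = 0.3631
  −(0.28)·ln(0.28) = 0.3564
Sum: 0.3679 + 0.1288 + 0.3631 + 0.3564 = 1.216 nats.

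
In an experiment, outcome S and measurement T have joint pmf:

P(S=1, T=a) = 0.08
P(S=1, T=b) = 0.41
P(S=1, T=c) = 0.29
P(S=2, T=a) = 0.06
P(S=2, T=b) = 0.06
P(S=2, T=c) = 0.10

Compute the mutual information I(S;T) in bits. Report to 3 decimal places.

0.043 bits

Marginals: p(S) = (0.7800, 0.2200), p(T) = (0.1400, 0.4700, 0.3900).
I(S;T) = Σ p(x,y)·log₂[p(x,y)/(p(x)p(y))].
  (1,a): 0.08·log₂(0.7326) = -0.0359
  (1,b): 0.41·log₂(1.1184) = 0.0662
  (1,c): 0.29·log₂(0.9533) = -0.0200
  (2,a): 0.06·log₂(1.9481) = 0.0577
  (2,b): 0.06·log₂(0.5803) = -0.0471
  (2,c): 0.10·log₂(1.1655) = 0.0221
Sum = 0.043 bits.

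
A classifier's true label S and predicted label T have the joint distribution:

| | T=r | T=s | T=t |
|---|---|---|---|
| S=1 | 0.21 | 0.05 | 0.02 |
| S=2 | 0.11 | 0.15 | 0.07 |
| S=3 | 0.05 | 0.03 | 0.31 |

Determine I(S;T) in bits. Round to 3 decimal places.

0.396 bits

Marginals: p(S) = (0.2800, 0.3300, 0.3900), p(T) = (0.3700, 0.2300, 0.4000).
I(S;T) = Σ p(x,y)·log₂[p(x,y)/(p(x)p(y))].
  (1,r): 0.21·log₂(2.0270) = 0.2141
  (1,s): 0.05·log₂(0.7764) = -0.0183
  (1,t): 0.02·log₂(0.1786) = -0.0497
  (2,r): 0.11·log₂(0.9009) = -0.0166
  (2,s): 0.15·log₂(1.9763) = 0.1474
  (2,t): 0.07·log₂(0.5303) = -0.0641
  (3,r): 0.05·log₂(0.3465) = -0.0765
  (3,s): 0.03·log₂(0.3344) = -0.0474
  (3,t): 0.31·log₂(1.9872) = 0.3071
Sum = 0.396 bits.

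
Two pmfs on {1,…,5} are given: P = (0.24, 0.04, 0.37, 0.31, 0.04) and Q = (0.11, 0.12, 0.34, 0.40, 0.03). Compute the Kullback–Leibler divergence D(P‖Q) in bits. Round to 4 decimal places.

D(P‖Q) = Σ p·log₂(p/q).
  0.24·log₂(0.24/0.11) = 0.27013
  0.04·log₂(0.04/0.12) = -0.06340
  0.37·log₂(0.37/0.34) = 0.04514
  0.31·log₂(0.31/0.40) = -0.11400
  0.04·log₂(0.04/0.03) = 0.01660
D(P‖Q) = 0.1545 bits.

0.1545 bits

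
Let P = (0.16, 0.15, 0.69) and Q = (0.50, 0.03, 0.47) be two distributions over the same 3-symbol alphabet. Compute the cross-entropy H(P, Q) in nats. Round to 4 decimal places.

1.1579 nats

H(P,Q) = −Σ p·ln q.
  −0.16·ln(0.50) = 0.11090
  −0.15·ln(0.03) = 0.52598
  −0.69·ln(0.47) = 0.52097
H(P,Q) = 1.1579 nats.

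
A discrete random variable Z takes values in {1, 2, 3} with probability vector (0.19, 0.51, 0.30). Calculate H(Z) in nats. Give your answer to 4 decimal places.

H(Z) = −Σ p·ln p.
  −(0.19)·ln(0.19) = 0.31554
  −(0.51)·ln(0.51) = 0.34341
  −(0.30)·ln(0.30) = 0.36119
Sum: 0.31554 + 0.34341 + 0.36119 = 1.0201 nats.

1.0201 nats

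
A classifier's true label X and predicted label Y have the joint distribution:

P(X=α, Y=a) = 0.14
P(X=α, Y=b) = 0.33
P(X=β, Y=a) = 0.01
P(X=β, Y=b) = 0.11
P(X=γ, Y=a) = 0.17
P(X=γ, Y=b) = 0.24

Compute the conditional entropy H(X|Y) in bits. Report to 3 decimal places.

Chain rule: H(X|Y) = H(X,Y) − H(Y).
Marginals: p(X) = (0.4700, 0.1200, 0.4100), p(Y) = (0.3200, 0.6800).
H(X,Y) = 2.2704 bits; H(Y) = 0.9044 bits.
H(X|Y) = 2.2704 − 0.9044 = 1.366 bits.

1.366 bits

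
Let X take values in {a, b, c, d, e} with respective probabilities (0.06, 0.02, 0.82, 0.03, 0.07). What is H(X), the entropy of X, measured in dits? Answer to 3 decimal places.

H(X) = −Σ p·log₁₀ p.
  −(0.06)·log₁₀(0.06) = 0.0733
  −(0.02)·log₁₀(0.02) = 0.0340
  −(0.82)·log₁₀(0.82) = 0.0707
  −(0.03)·log₁₀(0.03) = 0.0457
  −(0.07)·log₁₀(0.07) = 0.0808
Sum: 0.0733 + 0.0340 + 0.0707 + 0.0457 + 0.0808 = 0.304 dits.

0.304 dits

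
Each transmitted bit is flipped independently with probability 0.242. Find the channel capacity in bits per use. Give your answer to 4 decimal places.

0.2016 bits

Binary symmetric channel: C = 1 − h₂(ε) where h₂ is the binary entropy function.
h₂(0.242) = −0.242·log₂0.242 − 0.758·log₂0.758 = 0.7984.
C = 1 − 0.7984 = 0.2016 bits per channel use.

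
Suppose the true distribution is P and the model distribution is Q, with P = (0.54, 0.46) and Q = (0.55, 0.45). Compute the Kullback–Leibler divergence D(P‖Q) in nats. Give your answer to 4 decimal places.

0.0002 nats

D(P‖Q) = Σ p·ln(p/q).
  0.54·ln(0.54/0.55) = -0.00991
  0.46·ln(0.46/0.45) = 0.01011
D(P‖Q) = 0.0002 nats.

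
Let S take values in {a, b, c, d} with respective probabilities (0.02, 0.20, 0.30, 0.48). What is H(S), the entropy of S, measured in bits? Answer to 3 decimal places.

H(S) = −Σ p·log₂ p.
  −(0.02)·log₂(0.02) = 0.1129
  −(0.20)·log₂(0.20) = 0.4644
  −(0.30)·log₂(0.30) = 0.5211
  −(0.48)·log₂(0.48) = 0.5083
Sum: 0.1129 + 0.4644 + 0.5211 + 0.5083 = 1.607 bits.

1.607 bits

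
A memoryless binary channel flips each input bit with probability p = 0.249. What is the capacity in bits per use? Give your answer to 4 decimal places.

Binary symmetric channel: C = 1 − h₂(ε) where h₂ is the binary entropy function.
h₂(0.249) = −0.249·log₂0.249 − 0.751·log₂0.751 = 0.8097.
C = 1 − 0.8097 = 0.1903 bits per channel use.

0.1903 bits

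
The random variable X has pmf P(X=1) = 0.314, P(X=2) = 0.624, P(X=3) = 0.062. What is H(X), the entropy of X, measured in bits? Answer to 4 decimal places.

H(X) = −Σ p·log₂ p.
  −(0.314)·log₂(0.314) = 0.52475
  −(0.624)·log₂(0.624) = 0.42456
  −(0.062)·log₂(0.062) = 0.24872
Sum: 0.52475 + 0.42456 + 0.24872 = 1.1980 bits.

1.1980 bits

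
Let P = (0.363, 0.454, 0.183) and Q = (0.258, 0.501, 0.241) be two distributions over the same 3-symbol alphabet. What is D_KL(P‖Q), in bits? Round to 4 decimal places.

D(P‖Q) = Σ p·log₂(p/q).
  0.363·log₂(0.363/0.258) = 0.17881
  0.454·log₂(0.454/0.501) = -0.06452
  0.183·log₂(0.183/0.241) = -0.07269
D(P‖Q) = 0.0416 bits.

0.0416 bits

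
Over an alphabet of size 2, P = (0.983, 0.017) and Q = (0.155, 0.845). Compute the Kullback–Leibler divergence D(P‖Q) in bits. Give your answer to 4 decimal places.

D(P‖Q) = Σ p·log₂(p/q).
  0.983·log₂(0.983/0.155) = 2.61962
  0.017·log₂(0.017/0.845) = -0.09580
D(P‖Q) = 2.5238 bits.

2.5238 bits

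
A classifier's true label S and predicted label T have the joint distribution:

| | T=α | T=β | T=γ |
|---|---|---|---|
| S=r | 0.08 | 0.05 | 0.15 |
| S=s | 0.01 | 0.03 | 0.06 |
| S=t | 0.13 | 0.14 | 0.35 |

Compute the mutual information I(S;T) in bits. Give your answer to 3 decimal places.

Marginals: p(S) = (0.2800, 0.1000, 0.6200), p(T) = (0.2200, 0.2200, 0.5600).
I(S;T) = Σ p(x,y)·log₂[p(x,y)/(p(x)p(y))].
  (r,α): 0.08·log₂(1.2987) = 0.0302
  (r,β): 0.05·log₂(0.8117) = -0.0151
  (r,γ): 0.15·log₂(0.9566) = -0.0096
  (s,α): 0.01·log₂(0.4545) = -0.0114
  (s,β): 0.03·log₂(1.3636) = 0.0134
  (s,γ): 0.06·log₂(1.0714) = 0.0060
  (t,α): 0.13·log₂(0.9531) = -0.0090
  (t,β): 0.14·log₂(1.0264) = 0.0053
  (t,γ): 0.35·log₂(1.0081) = 0.0041
Sum = 0.014 bits.

0.014 bits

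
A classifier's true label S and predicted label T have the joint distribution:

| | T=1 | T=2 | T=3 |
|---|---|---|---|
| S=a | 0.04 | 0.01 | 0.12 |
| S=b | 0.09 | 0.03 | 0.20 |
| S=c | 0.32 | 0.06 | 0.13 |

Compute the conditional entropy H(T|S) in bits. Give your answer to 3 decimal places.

Marginals: p(S) = (0.1700, 0.3200, 0.5100), p(T) = (0.4500, 0.1000, 0.4500).
H(T|S) = Σ p(S) · H(T|S=·).
  S=a: p=0.1700, H(T|S=a) = 1.0863
  S=b: p=0.3200, H(T|S=b) = 1.2587
  S=c: p=0.5100, H(T|S=c) = 1.2878
Weighted sum = 1.244 bits.

1.244 bits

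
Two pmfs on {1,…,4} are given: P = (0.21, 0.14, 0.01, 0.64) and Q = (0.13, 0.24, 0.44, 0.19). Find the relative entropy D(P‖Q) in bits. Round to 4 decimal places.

1.1032 bits

D(P‖Q) = Σ p·log₂(p/q).
  0.21·log₂(0.21/0.13) = 0.14529
  0.14·log₂(0.14/0.24) = -0.10887
  0.01·log₂(0.01/0.44) = -0.05459
  0.64·log₂(0.64/0.19) = 1.12133
D(P‖Q) = 1.1032 bits.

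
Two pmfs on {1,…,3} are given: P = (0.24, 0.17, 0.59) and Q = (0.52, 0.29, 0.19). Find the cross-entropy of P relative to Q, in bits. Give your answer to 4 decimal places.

H(P,Q) = −Σ p·log₂ q.
  −0.24·log₂(0.52) = 0.22642
  −0.17·log₂(0.29) = 0.30360
  −0.59·log₂(0.19) = 1.41360
H(P,Q) = 1.9436 bits.

1.9436 bits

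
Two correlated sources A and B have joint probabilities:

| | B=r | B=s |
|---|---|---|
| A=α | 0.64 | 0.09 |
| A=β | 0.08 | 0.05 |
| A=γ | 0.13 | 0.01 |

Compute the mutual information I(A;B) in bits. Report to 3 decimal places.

Marginals: p(A) = (0.7300, 0.1300, 0.1400), p(B) = (0.8500, 0.1500).
I(A;B) = Σ p(x,y)·log₂[p(x,y)/(p(x)p(y))].
  (α,r): 0.64·log₂(1.0314) = 0.0286
  (α,s): 0.09·log₂(0.8219) = -0.0255
  (β,r): 0.08·log₂(0.7240) = -0.0373
  (β,s): 0.05·log₂(2.5641) = 0.0679
  (γ,r): 0.13·log₂(1.0924) = 0.0166
  (γ,s): 0.01·log₂(0.4762) = -0.0107
Sum = 0.040 bits.

0.040 bits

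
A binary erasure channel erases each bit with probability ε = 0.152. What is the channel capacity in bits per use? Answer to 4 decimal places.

Binary erasure channel: capacity C = 1 − ε.
C = 1 − 0.152 = 0.8480 bits per channel use.

0.8480 bits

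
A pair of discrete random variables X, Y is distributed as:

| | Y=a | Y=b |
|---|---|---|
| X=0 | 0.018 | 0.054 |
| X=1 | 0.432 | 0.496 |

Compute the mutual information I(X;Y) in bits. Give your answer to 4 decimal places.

0.0095 bits

Marginals: p(X) = (0.0720, 0.9280), p(Y) = (0.4500, 0.5500).
I(X;Y) = Σ p(x,y)·log₂[p(x,y)/(p(x)p(y))].
  (0,a): 0.018·log₂(0.5556) = -0.01526
  (0,b): 0.054·log₂(1.3636) = 0.02416
  (1,a): 0.432·log₂(1.0345) = 0.02113
  (1,b): 0.496·log₂(0.9718) = -0.02048
Sum = 0.0095 bits.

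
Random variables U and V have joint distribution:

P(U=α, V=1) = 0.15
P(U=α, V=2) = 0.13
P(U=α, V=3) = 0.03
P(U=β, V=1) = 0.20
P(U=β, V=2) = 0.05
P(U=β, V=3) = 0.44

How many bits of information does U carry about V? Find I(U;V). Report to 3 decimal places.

0.234 bits

Marginals: p(U) = (0.3100, 0.6900), p(V) = (0.3500, 0.1800, 0.4700).
I(U;V) = H(U) + H(V) − H(U,V).
H(U) = 0.8932, H(V) = 1.4874, H(U,V) = 2.1466.
I(U;V) = 0.8932 + 1.4874 − 2.1466 = 0.234 bits.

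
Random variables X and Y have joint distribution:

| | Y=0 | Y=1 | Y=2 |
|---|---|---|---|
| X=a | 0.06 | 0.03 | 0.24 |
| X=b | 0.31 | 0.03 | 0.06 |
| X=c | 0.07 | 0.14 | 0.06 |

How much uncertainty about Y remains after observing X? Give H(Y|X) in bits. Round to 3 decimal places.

1.151 bits

Chain rule: H(Y|X) = H(X,Y) − H(X).
Marginals: p(X) = (0.3300, 0.4000, 0.2700), p(Y) = (0.4400, 0.2000, 0.3600).
H(X,Y) = 2.7177 bits; H(X) = 1.5666 bits.
H(Y|X) = 2.7177 − 1.5666 = 1.151 bits.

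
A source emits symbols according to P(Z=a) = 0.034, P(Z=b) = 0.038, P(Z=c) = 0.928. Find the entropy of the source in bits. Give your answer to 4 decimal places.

H(Z) = −Σ p·log₂ p.
  −(0.034)·log₂(0.034) = 0.16586
  −(0.038)·log₂(0.038) = 0.17928
  −(0.928)·log₂(0.928) = 0.10004
Sum: 0.16586 + 0.17928 + 0.10004 = 0.4452 bits.

0.4452 bits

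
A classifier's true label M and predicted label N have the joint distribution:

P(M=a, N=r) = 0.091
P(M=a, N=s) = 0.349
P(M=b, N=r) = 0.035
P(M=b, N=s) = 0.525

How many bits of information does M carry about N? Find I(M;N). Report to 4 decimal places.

Marginals: p(M) = (0.4400, 0.5600), p(N) = (0.1260, 0.8740).
I(M;N) = Σ p(x,y)·log₂[p(x,y)/(p(x)p(y))].
  (a,r): 0.091·log₂(1.6414) = 0.06506
  (a,s): 0.349·log₂(0.9075) = -0.04885
  (b,r): 0.035·log₂(0.4960) = -0.03540
  (b,s): 0.525·log₂(1.0727) = 0.05312
Sum = 0.0339 bits.

0.0339 bits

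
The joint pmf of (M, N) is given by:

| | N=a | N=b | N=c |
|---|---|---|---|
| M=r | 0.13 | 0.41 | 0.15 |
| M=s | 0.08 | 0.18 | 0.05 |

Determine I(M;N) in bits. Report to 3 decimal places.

Marginals: p(M) = (0.6900, 0.3100), p(N) = (0.2100, 0.5900, 0.2000).
I(M;N) = Σ p(x,y)·log₂[p(x,y)/(p(x)p(y))].
  (r,a): 0.13·log₂(0.8972) = -0.0204
  (r,b): 0.41·log₂(1.0071) = 0.0042
  (r,c): 0.15·log₂(1.0870) = 0.0180
  (s,a): 0.08·log₂(1.2289) = 0.0238
  (s,b): 0.18·log₂(0.9841) = -0.0042
  (s,c): 0.05·log₂(0.8065) = -0.0155
Sum = 0.006 bits.

0.006 bits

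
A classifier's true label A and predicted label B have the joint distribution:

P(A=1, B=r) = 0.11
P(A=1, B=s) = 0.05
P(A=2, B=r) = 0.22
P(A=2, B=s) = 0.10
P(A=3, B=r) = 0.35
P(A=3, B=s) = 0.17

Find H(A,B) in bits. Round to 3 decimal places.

H(A,B) = −Σ p(x,y)·log₂ p(x,y) over all 6 cells.
  cell (1,r): −0.11·log₂0.11 = 0.3503
  cell (1,s): −0.05·log₂0.05 = 0.2161
  cell (2,r): −0.22·log₂0.22 = 0.4806
  cell (2,s): −0.10·log₂0.10 = 0.3322
  cell (3,r): −0.35·log₂0.35 = 0.5301
  cell (3,s): −0.17·log₂0.17 = 0.4346
Sum = 2.344 bits.

2.344 bits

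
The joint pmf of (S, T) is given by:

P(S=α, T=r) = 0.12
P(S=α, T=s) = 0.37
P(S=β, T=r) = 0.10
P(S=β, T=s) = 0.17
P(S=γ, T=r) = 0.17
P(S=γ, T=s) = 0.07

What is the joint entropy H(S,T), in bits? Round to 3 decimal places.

H(S,T) = −Σ p(x,y)·log₂ p(x,y) over all 6 cells.
  cell (α,r): −0.12·log₂0.12 = 0.3671
  cell (α,s): −0.37·log₂0.37 = 0.5307
  cell (β,r): −0.10·log₂0.10 = 0.3322
  cell (β,s): −0.17·log₂0.17 = 0.4346
  cell (γ,r): −0.17·log₂0.17 = 0.4346
  cell (γ,s): −0.07·log₂0.07 = 0.2686
Sum = 2.368 bits.

2.368 bits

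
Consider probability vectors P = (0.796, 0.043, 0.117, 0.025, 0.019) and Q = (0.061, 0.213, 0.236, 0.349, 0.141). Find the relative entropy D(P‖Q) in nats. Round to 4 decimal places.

1.7898 nats

D(P‖Q) = Σ p·ln(p/q).
  0.796·ln(0.796/0.061) = 2.04471
  0.043·ln(0.043/0.213) = -0.06880
  0.117·ln(0.117/0.236) = -0.08209
  0.025·ln(0.025/0.349) = -0.06590
  0.019·ln(0.019/0.141) = -0.03808
D(P‖Q) = 1.7898 nats.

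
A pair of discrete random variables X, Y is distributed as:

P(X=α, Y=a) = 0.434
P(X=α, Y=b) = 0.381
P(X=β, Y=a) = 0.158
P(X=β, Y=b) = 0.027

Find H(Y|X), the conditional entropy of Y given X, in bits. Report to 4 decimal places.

Marginals: p(X) = (0.8150, 0.1850), p(Y) = (0.5920, 0.4080).
H(Y|X) = Σ p(X) · H(Y|X=·).
  X=α: p=0.8150, H(Y|X=α) = 0.9969
  X=β: p=0.1850, H(Y|X=β) = 0.5996
Weighted sum = 0.9234 bits.

0.9234 bits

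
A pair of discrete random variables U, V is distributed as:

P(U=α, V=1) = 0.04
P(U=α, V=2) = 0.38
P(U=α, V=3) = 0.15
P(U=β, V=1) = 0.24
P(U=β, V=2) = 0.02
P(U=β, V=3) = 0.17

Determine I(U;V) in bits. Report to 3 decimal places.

0.386 bits

Marginals: p(U) = (0.5700, 0.4300), p(V) = (0.2800, 0.4000, 0.3200).
I(U;V) = Σ p(x,y)·log₂[p(x,y)/(p(x)p(y))].
  (α,1): 0.04·log₂(0.2506) = -0.0799
  (α,2): 0.38·log₂(1.6667) = 0.2800
  (α,3): 0.15·log₂(0.8224) = -0.0423
  (β,1): 0.24·log₂(1.9934) = 0.2388
  (β,2): 0.02·log₂(0.1163) = -0.0621
  (β,3): 0.17·log₂(1.2355) = 0.0519
Sum = 0.386 bits.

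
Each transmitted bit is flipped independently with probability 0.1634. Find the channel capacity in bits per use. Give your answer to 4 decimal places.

Binary symmetric channel: C = 1 − h₂(ε) where h₂ is the binary entropy function.
h₂(0.1634) = −0.1634·log₂0.1634 − 0.8366·log₂0.8366 = 0.6424.
C = 1 − 0.6424 = 0.3576 bits per channel use.

0.3576 bits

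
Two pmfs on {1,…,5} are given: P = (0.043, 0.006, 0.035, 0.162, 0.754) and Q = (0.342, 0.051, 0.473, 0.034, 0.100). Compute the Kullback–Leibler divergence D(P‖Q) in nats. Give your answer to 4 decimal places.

1.5830 nats

D(P‖Q) = Σ p·ln(p/q).
  0.043·ln(0.043/0.342) = -0.08917
  0.006·ln(0.006/0.051) = -0.01284
  0.035·ln(0.035/0.473) = -0.09113
  0.162·ln(0.162/0.034) = 0.25292
  0.754·ln(0.754/0.100) = 1.52325
D(P‖Q) = 1.5830 nats.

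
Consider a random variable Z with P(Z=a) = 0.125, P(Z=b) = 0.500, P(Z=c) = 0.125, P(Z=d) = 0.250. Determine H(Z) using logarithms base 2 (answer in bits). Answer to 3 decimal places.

1.750 bits

H(Z) = −Σ p·log₂ p.
  −(0.125)·log₂(0.125) = 0.3750
  −(0.500)·log₂(0.500) = 0.5000
  −(0.125)·log₂(0.125) = 0.3750
  −(0.250)·log₂(0.250) = 0.5000
Sum: 0.3750 + 0.5000 + 0.3750 + 0.5000 = 1.750 bits.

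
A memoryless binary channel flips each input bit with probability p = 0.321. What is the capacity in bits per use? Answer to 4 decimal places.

0.0945 bits

Binary symmetric channel: C = 1 − h₂(ε) where h₂ is the binary entropy function.
h₂(0.321) = −0.321·log₂0.321 − 0.679·log₂0.679 = 0.9055.
C = 1 − 0.9055 = 0.0945 bits per channel use.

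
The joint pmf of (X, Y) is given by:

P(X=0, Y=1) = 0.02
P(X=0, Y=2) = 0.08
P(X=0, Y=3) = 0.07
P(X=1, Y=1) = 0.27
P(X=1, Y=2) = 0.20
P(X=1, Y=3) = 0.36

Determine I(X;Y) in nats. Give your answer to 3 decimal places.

0.025 nats

Marginals: p(X) = (0.1700, 0.8300), p(Y) = (0.2900, 0.2800, 0.4300).
I(X;Y) = H(X) + H(Y) − H(X,Y).
H(X) = 0.4559, H(Y) = 1.0783, H(X,Y) = 1.5096.
I(X;Y) = 0.4559 + 1.0783 − 1.5096 = 0.025 nats.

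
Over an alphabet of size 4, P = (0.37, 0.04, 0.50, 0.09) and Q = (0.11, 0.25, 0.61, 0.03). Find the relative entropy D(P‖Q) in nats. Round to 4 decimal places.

0.3750 nats

D(P‖Q) = Σ p·ln(p/q).
  0.37·ln(0.37/0.11) = 0.44882
  0.04·ln(0.04/0.25) = -0.07330
  0.50·ln(0.50/0.61) = -0.09943
  0.09·ln(0.09/0.03) = 0.09888
D(P‖Q) = 0.3750 nats.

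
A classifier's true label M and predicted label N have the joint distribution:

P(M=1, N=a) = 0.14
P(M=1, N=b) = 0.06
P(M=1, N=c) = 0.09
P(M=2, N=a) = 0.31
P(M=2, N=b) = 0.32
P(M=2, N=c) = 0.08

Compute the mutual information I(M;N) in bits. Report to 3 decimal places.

0.058 bits

Marginals: p(M) = (0.2900, 0.7100), p(N) = (0.4500, 0.3800, 0.1700).
I(M;N) = Σ p(x,y)·log₂[p(x,y)/(p(x)p(y))].
  (1,a): 0.14·log₂(1.0728) = 0.0142
  (1,b): 0.06·log₂(0.5445) = -0.0526
  (1,c): 0.09·log₂(1.8256) = 0.0782
  (2,a): 0.31·log₂(0.9703) = -0.0135
  (2,b): 0.32·log₂(1.1861) = 0.0788
  (2,c): 0.08·log₂(0.6628) = -0.0475
Sum = 0.058 bits.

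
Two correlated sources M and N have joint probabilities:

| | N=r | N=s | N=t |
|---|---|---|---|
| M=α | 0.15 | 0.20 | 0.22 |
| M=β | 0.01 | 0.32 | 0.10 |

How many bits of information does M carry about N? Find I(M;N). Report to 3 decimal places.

0.145 bits

Marginals: p(M) = (0.5700, 0.4300), p(N) = (0.1600, 0.5200, 0.3200).
I(M;N) = Σ p(x,y)·log₂[p(x,y)/(p(x)p(y))].
  (α,r): 0.15·log₂(1.6447) = 0.1077
  (α,s): 0.20·log₂(0.6748) = -0.1135
  (α,t): 0.22·log₂(1.2061) = 0.0595
  (β,r): 0.01·log₂(0.1453) = -0.0278
  (β,s): 0.32·log₂(1.4311) = 0.1655
  (β,t): 0.10·log₂(0.7267) = -0.0460
Sum = 0.145 bits.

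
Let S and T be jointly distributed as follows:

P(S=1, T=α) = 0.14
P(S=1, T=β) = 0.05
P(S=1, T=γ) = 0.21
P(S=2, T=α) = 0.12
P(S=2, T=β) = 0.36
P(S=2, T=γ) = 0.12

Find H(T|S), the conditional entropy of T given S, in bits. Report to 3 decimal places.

1.380 bits

Chain rule: H(T|S) = H(S,T) − H(S).
Marginals: p(S) = (0.4000, 0.6000), p(T) = (0.2600, 0.4100, 0.3300).
H(S,T) = 2.3508 bits; H(S) = 0.9710 bits.
H(T|S) = 2.3508 − 0.9710 = 1.380 bits.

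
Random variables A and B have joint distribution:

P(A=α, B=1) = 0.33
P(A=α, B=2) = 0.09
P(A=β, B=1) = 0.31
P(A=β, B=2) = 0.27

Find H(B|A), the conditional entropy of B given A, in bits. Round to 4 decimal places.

0.8928 bits

Chain rule: H(B|A) = H(A,B) − H(A).
Marginals: p(A) = (0.4200, 0.5800), p(B) = (0.6400, 0.3600).
H(A,B) = 1.8743 bits; H(A) = 0.9815 bits.
H(B|A) = 1.8743 − 0.9815 = 0.8928 bits.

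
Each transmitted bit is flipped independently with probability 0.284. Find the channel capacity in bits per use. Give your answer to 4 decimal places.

Binary symmetric channel: C = 1 − h₂(ε) where h₂ is the binary entropy function.
h₂(0.284) = −0.284·log₂0.284 − 0.716·log₂0.716 = 0.8608.
C = 1 − 0.8608 = 0.1392 bits per channel use.

0.1392 bits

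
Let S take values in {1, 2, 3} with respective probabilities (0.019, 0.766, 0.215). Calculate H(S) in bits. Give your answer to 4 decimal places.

H(S) = −Σ p·log₂ p.
  −(0.019)·log₂(0.019) = 0.10864
  −(0.766)·log₂(0.766) = 0.29459
  −(0.215)·log₂(0.215) = 0.47678
Sum: 0.10864 + 0.29459 + 0.47678 = 0.8800 bits.

0.8800 bits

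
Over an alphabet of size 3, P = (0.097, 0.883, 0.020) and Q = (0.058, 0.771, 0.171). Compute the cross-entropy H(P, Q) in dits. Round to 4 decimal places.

H(P,Q) = −Σ p·log₁₀ q.
  −0.097·log₁₀(0.058) = 0.11995
  −0.883·log₁₀(0.771) = 0.09973
  −0.020·log₁₀(0.171) = 0.01534
H(P,Q) = 0.2350 dits.

0.2350 dits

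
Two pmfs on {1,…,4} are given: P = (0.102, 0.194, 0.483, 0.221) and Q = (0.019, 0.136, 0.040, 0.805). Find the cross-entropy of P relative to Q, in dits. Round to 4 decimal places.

H(P,Q) = −Σ p·log₁₀ q.
  −0.102·log₁₀(0.019) = 0.17557
  −0.194·log₁₀(0.136) = 0.16809
  −0.483·log₁₀(0.040) = 0.67521
  −0.221·log₁₀(0.805) = 0.02082
H(P,Q) = 1.0397 dits.

1.0397 dits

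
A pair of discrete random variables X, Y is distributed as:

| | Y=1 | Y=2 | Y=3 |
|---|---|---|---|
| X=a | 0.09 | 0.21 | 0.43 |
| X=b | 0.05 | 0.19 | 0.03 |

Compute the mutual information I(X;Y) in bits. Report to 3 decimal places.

0.151 bits

Marginals: p(X) = (0.7300, 0.2700), p(Y) = (0.1400, 0.4000, 0.4600).
I(X;Y) = H(X) + H(Y) − H(X,Y).
H(X) = 0.8415, H(Y) = 1.4412, H(X,Y) = 2.1321.
I(X;Y) = 0.8415 + 1.4412 − 2.1321 = 0.151 bits.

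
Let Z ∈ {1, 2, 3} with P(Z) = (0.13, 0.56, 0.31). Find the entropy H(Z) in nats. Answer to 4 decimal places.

0.9530 nats

H(Z) = −Σ p·ln p.
  −(0.13)·ln(0.13) = 0.26523
  −(0.56)·ln(0.56) = 0.32470
  −(0.31)·ln(0.31) = 0.36307
Sum: 0.26523 + 0.32470 + 0.36307 = 0.9530 nats.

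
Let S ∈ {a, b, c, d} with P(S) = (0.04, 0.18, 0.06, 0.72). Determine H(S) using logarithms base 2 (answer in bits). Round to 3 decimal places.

H(S) = −Σ p·log₂ p.
  −(0.04)·log₂(0.04) = 0.1858
  −(0.18)·log₂(0.18) = 0.4453
  −(0.06)·log₂(0.06) = 0.2435
  −(0.72)·log₂(0.72) = 0.3412
Sum: 0.1858 + 0.4453 + 0.2435 + 0.3412 = 1.216 bits.

1.216 bits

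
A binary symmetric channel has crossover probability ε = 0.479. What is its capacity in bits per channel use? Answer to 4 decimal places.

0.0013 bits

Binary symmetric channel: C = 1 − h₂(ε) where h₂ is the binary entropy function.
h₂(0.479) = −0.479·log₂0.479 − 0.521·log₂0.521 = 0.9987.
C = 1 − 0.9987 = 0.0013 bits per channel use.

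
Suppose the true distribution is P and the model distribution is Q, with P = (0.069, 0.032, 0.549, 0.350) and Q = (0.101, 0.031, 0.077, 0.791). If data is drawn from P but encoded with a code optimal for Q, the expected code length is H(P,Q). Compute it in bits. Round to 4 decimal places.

2.5377 bits

H(P,Q) = −Σ p·log₂ q.
  −0.069·log₂(0.101) = 0.22822
  −0.032·log₂(0.031) = 0.16037
  −0.549·log₂(0.077) = 2.03075
  −0.350·log₂(0.791) = 0.11839
H(P,Q) = 2.5377 bits.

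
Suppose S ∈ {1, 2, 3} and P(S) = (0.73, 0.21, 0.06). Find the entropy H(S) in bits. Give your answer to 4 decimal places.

1.0478 bits

H(S) = −Σ p·log₂ p.
  −(0.73)·log₂(0.73) = 0.33144
  −(0.21)·log₂(0.21) = 0.47282
  −(0.06)·log₂(0.06) = 0.24353
Sum: 0.33144 + 0.47282 + 0.24353 = 1.0478 bits.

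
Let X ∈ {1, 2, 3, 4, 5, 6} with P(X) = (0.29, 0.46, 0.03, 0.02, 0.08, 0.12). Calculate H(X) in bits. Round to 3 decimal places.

1.956 bits

H(X) = −Σ p·log₂ p.
  −(0.29)·log₂(0.29) = 0.5179
  −(0.46)·log₂(0.46) = 0.5153
  −(0.03)·log₂(0.03) = 0.1518
  −(0.02)·log₂(0.02) = 0.1129
  −(0.08)·log₂(0.08) = 0.2915
  −(0.12)·log₂(0.12) = 0.3671
Sum: 0.5179 + 0.5153 + 0.1518 + 0.1129 + 0.2915 + 0.3671 = 1.956 bits.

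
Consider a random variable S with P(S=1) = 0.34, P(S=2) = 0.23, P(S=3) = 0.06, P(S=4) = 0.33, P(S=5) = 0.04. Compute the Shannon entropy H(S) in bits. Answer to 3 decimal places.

1.974 bits

H(S) = −Σ p·log₂ p.
  −(0.34)·log₂(0.34) = 0.5292
  −(0.23)·log₂(0.23) = 0.4877
  −(0.06)·log₂(0.06) = 0.2435
  −(0.33)·log₂(0.33) = 0.5278
  −(0.04)·log₂(0.04) = 0.1858
Sum: 0.5292 + 0.4877 + 0.2435 + 0.5278 + 0.1858 = 1.974 bits.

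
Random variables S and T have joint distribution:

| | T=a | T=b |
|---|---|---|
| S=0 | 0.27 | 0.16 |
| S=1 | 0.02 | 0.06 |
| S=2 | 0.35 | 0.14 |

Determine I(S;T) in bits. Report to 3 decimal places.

Marginals: p(S) = (0.4300, 0.0800, 0.4900), p(T) = (0.6400, 0.3600).
I(S;T) = H(S) + H(T) − H(S,T).
H(S) = 1.3194, H(T) = 0.9427, H(S,T) = 2.2167.
I(S;T) = 1.3194 + 0.9427 − 2.2167 = 0.045 bits.

0.045 bits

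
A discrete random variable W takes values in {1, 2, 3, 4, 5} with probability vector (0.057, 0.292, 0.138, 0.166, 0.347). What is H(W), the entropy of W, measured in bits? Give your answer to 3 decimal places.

H(W) = −Σ p·log₂ p.
  −(0.057)·log₂(0.057) = 0.2356
  −(0.292)·log₂(0.292) = 0.5186
  −(0.138)·log₂(0.138) = 0.3943
  −(0.166)·log₂(0.166) = 0.4301
  −(0.347)·log₂(0.347) = 0.5299
Sum: 0.2356 + 0.5186 + 0.3943 + 0.4301 + 0.5299 = 2.108 bits.

2.108 bits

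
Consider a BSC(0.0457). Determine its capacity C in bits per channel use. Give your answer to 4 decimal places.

Binary symmetric channel: C = 1 − h₂(ε) where h₂ is the binary entropy function.
h₂(0.0457) = −0.0457·log₂0.0457 − 0.9543·log₂0.9543 = 0.2678.
C = 1 − 0.2678 = 0.7322 bits per channel use.

0.7322 bits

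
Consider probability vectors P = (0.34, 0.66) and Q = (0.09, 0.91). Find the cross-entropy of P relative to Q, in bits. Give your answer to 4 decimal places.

H(P,Q) = −Σ p·log₂ q.
  −0.34·log₂(0.09) = 1.18114
  −0.66·log₂(0.91) = 0.08980
H(P,Q) = 1.2709 bits.

1.2709 bits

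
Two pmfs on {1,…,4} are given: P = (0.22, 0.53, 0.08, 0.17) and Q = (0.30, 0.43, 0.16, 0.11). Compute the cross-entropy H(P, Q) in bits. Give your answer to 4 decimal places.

H(P,Q) = −Σ p·log₂ q.
  −0.22·log₂(0.30) = 0.38213
  −0.53·log₂(0.43) = 0.64532
  −0.08·log₂(0.16) = 0.21151
  −0.17·log₂(0.11) = 0.54135
H(P,Q) = 1.7803 bits.

1.7803 bits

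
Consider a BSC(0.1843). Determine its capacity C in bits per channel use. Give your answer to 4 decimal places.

0.3106 bits

Binary symmetric channel: C = 1 − h₂(ε) where h₂ is the binary entropy function.
h₂(0.1843) = −0.1843·log₂0.1843 − 0.8157·log₂0.8157 = 0.6894.
C = 1 − 0.6894 = 0.3106 bits per channel use.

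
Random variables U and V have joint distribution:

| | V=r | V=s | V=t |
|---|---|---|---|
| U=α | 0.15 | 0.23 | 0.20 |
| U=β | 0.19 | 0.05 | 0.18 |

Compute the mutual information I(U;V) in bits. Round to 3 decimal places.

Marginals: p(U) = (0.5800, 0.4200), p(V) = (0.3400, 0.2800, 0.3800).
I(U;V) = H(U) + H(V) − H(U,V).
H(U) = 0.9815, H(V) = 1.5738, H(U,V) = 2.4792.
I(U;V) = 0.9815 + 1.5738 − 2.4792 = 0.076 bits.

0.076 bits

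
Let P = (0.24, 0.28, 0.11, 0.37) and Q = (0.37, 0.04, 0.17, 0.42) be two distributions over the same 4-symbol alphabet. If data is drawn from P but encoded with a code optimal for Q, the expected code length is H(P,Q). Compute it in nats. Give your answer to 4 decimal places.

1.6558 nats

H(P,Q) = −Σ p·ln q.
  −0.24·ln(0.37) = 0.23862
  −0.28·ln(0.04) = 0.90129
  −0.11·ln(0.17) = 0.19492
  −0.37·ln(0.42) = 0.32098
H(P,Q) = 1.6558 nats.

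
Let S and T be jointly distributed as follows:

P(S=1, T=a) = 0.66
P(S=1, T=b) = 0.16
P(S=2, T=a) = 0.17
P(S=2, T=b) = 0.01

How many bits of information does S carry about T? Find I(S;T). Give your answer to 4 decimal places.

0.0181 bits

Marginals: p(S) = (0.8200, 0.1800), p(T) = (0.8300, 0.1700).
I(S;T) = Σ p(x,y)·log₂[p(x,y)/(p(x)p(y))].
  (1,a): 0.66·log₂(0.9697) = -0.02927
  (1,b): 0.16·log₂(1.1478) = 0.03181
  (2,a): 0.17·log₂(1.1379) = 0.03168
  (2,b): 0.01·log₂(0.3268) = -0.01614
Sum = 0.0181 bits.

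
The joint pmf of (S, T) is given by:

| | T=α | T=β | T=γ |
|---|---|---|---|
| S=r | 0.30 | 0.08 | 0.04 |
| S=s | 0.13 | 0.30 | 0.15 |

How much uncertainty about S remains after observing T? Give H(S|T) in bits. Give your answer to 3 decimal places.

0.803 bits

Marginals: p(S) = (0.4200, 0.5800), p(T) = (0.4300, 0.3800, 0.1900).
H(S|T) = Σ p(T) · H(S|T=·).
  T=α: p=0.4300, H(S|T=α) = 0.8841
  T=β: p=0.3800, H(S|T=β) = 0.7425
  T=γ: p=0.1900, H(S|T=γ) = 0.7425
Weighted sum = 0.803 bits.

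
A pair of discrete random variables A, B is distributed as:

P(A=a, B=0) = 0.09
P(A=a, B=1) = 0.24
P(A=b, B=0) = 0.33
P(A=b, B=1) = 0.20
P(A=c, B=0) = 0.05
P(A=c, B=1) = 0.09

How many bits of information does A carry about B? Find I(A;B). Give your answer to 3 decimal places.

0.080 bits

Marginals: p(A) = (0.3300, 0.5300, 0.1400), p(B) = (0.4700, 0.5300).
I(A;B) = H(A) + H(B) − H(A,B).
H(A) = 1.4104, H(B) = 0.9974, H(A,B) = 2.3277.
I(A;B) = 1.4104 + 0.9974 − 2.3277 = 0.080 bits.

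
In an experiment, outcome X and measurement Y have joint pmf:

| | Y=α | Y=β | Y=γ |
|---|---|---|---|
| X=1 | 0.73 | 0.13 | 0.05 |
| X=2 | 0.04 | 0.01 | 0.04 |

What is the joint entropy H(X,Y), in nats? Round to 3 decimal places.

0.948 nats

H(X,Y) = −Σ p(x,y)·ln p(x,y) over all 6 cells.
  cell (1,α): −0.73·ln0.73 = 0.2297
  cell (1,β): −0.13·ln0.13 = 0.2652
  cell (1,γ): −0.05·ln0.05 = 0.1498
  cell (2,α): −0.04·ln0.04 = 0.1288
  cell (2,β): −0.01·ln0.01 = 0.0461
  cell (2,γ): −0.04·ln0.04 = 0.1288
Sum = 0.948 nats.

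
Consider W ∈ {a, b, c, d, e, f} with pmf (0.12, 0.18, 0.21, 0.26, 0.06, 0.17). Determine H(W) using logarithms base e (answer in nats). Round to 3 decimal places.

H(W) = −Σ p·ln p.
  −(0.12)·ln(0.12) = 0.2544
  −(0.18)·ln(0.18) = 0.3087
  −(0.21)·ln(0.21) = 0.3277
  −(0.26)·ln(0.26) = 0.3502
  −(0.06)·ln(0.06) = 0.1688
  −(0.17)·ln(0.17) = 0.3012
Sum: 0.2544 + 0.3087 + 0.3277 + 0.3502 + 0.1688 + 0.3012 = 1.711 nats.

1.711 nats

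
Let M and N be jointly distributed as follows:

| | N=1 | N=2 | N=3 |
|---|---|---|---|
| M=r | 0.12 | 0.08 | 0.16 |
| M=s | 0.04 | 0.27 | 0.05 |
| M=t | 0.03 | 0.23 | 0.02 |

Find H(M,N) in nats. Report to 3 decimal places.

H(M,N) = −Σ p(x,y)·ln p(x,y) over all 9 cells.
  cell (r,1): −0.12·ln0.12 = 0.2544
  cell (r,2): −0.08·ln0.08 = 0.2021
  cell (r,3): −0.16·ln0.16 = 0.2932
  cell (s,1): −0.04·ln0.04 = 0.1288
  cell (s,2): −0.27·ln0.27 = 0.3535
  cell (s,3): −0.05·ln0.05 = 0.1498
  cell (t,1): −0.03·ln0.03 = 0.1052
  cell (t,2): −0.23·ln0.23 = 0.3380
  cell (t,3): −0.02·ln0.02 = 0.0782
Sum = 1.903 nats.

1.903 nats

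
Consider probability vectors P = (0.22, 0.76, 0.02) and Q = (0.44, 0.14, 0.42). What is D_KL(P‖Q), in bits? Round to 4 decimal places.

D(P‖Q) = Σ p·log₂(p/q).
  0.22·log₂(0.22/0.44) = -0.22000
  0.76·log₂(0.76/0.14) = 1.85484
  0.02·log₂(0.02/0.42) = -0.08785
D(P‖Q) = 1.5470 bits.

1.5470 bits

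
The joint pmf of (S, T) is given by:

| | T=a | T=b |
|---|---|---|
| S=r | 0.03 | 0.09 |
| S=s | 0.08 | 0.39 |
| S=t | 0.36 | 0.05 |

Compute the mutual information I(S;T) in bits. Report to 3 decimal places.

0.371 bits

Marginals: p(S) = (0.1200, 0.4700, 0.4100), p(T) = (0.4700, 0.5300).
I(S;T) = Σ p(x,y)·log₂[p(x,y)/(p(x)p(y))].
  (r,a): 0.03·log₂(0.5319) = -0.0273
  (r,b): 0.09·log₂(1.4151) = 0.0451
  (s,a): 0.08·log₂(0.3622) = -0.1172
  (s,b): 0.39·log₂(1.5656) = 0.2522
  (t,a): 0.36·log₂(1.8682) = 0.3246
  (t,b): 0.05·log₂(0.2301) = -0.1060
Sum = 0.371 bits.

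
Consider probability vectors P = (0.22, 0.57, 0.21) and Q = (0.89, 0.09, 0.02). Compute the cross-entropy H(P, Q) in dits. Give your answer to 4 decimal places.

H(P,Q) = −Σ p·log₁₀ q.
  −0.22·log₁₀(0.89) = 0.01113
  −0.57·log₁₀(0.09) = 0.59608
  −0.21·log₁₀(0.02) = 0.35678
H(P,Q) = 0.9640 dits.

0.9640 dits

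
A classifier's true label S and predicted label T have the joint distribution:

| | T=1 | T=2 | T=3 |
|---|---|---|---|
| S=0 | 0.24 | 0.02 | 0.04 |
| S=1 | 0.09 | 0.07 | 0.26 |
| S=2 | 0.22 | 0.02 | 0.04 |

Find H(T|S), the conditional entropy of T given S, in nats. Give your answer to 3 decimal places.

Chain rule: H(T|S) = H(S,T) − H(S).
Marginals: p(S) = (0.3000, 0.4200, 0.2800), p(T) = (0.5500, 0.1100, 0.3400).
H(S,T) = 1.8427 nats; H(S) = 1.0820 nats.
H(T|S) = 1.8427 − 1.0820 = 0.761 nats.

0.761 nats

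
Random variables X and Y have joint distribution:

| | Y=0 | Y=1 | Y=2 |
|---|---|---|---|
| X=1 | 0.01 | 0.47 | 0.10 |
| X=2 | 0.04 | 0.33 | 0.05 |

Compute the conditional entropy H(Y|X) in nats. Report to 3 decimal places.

Chain rule: H(Y|X) = H(X,Y) − H(X).
Marginals: p(X) = (0.5800, 0.4200), p(Y) = (0.0500, 0.8000, 0.1500).
H(X,Y) = 1.2756 nats; H(X) = 0.6803 nats.
H(Y|X) = 1.2756 − 0.6803 = 0.595 nats.

0.595 nats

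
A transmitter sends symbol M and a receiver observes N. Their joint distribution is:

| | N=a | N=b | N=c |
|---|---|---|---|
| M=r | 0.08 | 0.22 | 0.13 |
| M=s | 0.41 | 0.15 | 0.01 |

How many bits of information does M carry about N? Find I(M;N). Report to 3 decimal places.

Marginals: p(M) = (0.4300, 0.5700), p(N) = (0.4900, 0.3700, 0.1400).
I(M;N) = Σ p(x,y)·log₂[p(x,y)/(p(x)p(y))].
  (r,a): 0.08·log₂(0.3797) = -0.1118
  (r,b): 0.22·log₂(1.3828) = 0.1029
  (r,c): 0.13·log₂(2.1595) = 0.1444
  (s,a): 0.41·log₂(1.4680) = 0.2271
  (s,b): 0.15·log₂(0.7112) = -0.0737
  (s,c): 0.01·log₂(0.1253) = -0.0300
Sum = 0.259 bits.

0.259 bits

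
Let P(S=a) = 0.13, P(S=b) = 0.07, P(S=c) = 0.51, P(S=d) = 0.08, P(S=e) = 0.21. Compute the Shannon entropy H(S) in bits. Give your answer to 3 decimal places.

H(S) = −Σ p·log₂ p.
  −(0.13)·log₂(0.13) = 0.3826
  −(0.07)·log₂(0.07) = 0.2686
  −(0.51)·log₂(0.51) = 0.4954
  −(0.08)·log₂(0.08) = 0.2915
  −(0.21)·log₂(0.21) = 0.4728
Sum: 0.3826 + 0.2686 + 0.4954 + 0.2915 + 0.4728 = 1.911 bits.

1.911 bits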